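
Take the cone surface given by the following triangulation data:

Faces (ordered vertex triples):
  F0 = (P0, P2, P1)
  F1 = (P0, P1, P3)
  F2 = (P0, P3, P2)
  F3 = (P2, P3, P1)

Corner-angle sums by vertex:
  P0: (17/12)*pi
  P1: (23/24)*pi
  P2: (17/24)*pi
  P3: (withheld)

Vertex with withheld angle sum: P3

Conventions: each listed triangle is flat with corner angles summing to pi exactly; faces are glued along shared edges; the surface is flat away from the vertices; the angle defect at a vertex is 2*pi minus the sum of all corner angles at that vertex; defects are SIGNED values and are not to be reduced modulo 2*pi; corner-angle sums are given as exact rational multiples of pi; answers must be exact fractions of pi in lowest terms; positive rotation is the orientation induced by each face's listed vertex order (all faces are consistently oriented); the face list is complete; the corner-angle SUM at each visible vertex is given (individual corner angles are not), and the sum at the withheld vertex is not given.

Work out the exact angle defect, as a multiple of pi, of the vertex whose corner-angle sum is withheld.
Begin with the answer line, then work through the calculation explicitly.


Answer: defect(P3) = (13/12)*pi

V = 4, E = 6, F = 4; chi = V - E + F = 2
Gauss-Bonnet: total defect = 2*pi*chi = 4*pi; visible defects sum to (35/12)*pi


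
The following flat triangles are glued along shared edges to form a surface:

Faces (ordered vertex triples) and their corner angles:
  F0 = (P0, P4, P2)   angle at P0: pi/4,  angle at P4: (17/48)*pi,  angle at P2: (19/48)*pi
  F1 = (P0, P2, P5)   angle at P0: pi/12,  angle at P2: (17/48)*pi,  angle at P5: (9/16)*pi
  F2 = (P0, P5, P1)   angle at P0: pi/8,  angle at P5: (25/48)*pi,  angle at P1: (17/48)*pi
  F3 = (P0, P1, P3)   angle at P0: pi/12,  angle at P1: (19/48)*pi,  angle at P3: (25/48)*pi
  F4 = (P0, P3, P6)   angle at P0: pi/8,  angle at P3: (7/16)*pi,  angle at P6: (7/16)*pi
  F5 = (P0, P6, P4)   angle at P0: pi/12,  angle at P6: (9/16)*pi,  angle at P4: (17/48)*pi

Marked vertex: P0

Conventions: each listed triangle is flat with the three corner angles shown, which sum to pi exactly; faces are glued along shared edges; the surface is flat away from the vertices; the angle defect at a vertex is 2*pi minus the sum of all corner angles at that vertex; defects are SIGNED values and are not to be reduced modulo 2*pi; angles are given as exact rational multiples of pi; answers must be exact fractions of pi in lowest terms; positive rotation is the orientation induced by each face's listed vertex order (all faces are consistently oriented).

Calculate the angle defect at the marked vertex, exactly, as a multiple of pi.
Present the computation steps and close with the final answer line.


Sum of corner angles at P0: (3/4)*pi
defect = 2*pi - (3/4)*pi

Answer: defect(P0) = (5/4)*pi


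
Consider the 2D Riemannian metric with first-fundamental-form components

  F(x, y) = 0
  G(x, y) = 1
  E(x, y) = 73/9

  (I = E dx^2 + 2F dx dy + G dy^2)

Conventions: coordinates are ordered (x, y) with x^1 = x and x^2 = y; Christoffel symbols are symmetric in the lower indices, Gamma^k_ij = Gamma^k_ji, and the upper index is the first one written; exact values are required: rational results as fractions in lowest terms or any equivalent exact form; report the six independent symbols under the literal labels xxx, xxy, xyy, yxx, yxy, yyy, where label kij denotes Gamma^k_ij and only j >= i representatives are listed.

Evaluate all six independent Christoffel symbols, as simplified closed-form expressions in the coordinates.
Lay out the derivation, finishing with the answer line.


E = 73/9; F = 0; G = 1
Gamma^k_ij = (1/2) g^{kl} (d_i g_jl + d_j g_il - d_l g_ij), with g^inv = (1/(EG-F^2)) [[G, -F], [-F, E]]
first partials: E_x = 0, E_y = 0, F_x = 0, F_y = 0, G_x = 0, G_y = 0
D = EG - F^2 = 73/9
expanded: Gamma^x_xx = (G E_x - 2F F_x + F E_y)/(2D), Gamma^x_xy = (G E_y - F G_x)/(2D), Gamma^x_yy = (2G F_y - G G_x - F G_y)/(2D), Gamma^y_xx = (2E F_x - E E_y - F E_x)/(2D), Gamma^y_xy = (E G_x - F E_y)/(2D), Gamma^y_yy = (E G_y - 2F F_y + F G_x)/(2D); substitute and cancel common factors

Answer: Gamma_xxx = 0, Gamma_xxy = 0, Gamma_xyy = 0, Gamma_yxx = 0, Gamma_yxy = 0, Gamma_yyy = 0


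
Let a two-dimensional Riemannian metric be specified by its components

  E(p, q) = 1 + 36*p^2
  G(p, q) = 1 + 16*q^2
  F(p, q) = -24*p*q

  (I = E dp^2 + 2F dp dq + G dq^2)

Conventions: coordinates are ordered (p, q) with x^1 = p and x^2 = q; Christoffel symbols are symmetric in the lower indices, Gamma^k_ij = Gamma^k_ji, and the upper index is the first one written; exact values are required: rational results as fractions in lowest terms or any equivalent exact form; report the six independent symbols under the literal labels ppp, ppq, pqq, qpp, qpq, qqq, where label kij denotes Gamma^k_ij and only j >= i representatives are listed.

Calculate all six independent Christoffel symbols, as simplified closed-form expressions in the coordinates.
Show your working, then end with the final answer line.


E = 1 + 36*p^2; F = -24*p*q; G = 1 + 16*q^2
Gamma^k_ij = (1/2) g^{kl} (d_i g_jl + d_j g_il - d_l g_ij), with g^inv = (1/(EG-F^2)) [[G, -F], [-F, E]]
first partials: E_p = 72*p, E_q = 0, F_p = -24*q, F_q = -24*p, G_p = 0, G_q = 32*q
D = EG - F^2 = 1 + 16*q^2 + 36*p^2
expanded: Gamma^p_pp = (G E_p - 2F F_p + F E_q)/(2D), Gamma^p_pq = (G E_q - F G_p)/(2D), Gamma^p_qq = (2G F_q - G G_p - F G_q)/(2D), Gamma^q_pp = (2E F_p - E E_q - F E_p)/(2D), Gamma^q_pq = (E G_p - F E_q)/(2D), Gamma^q_qq = (E G_q - 2F F_q + F G_p)/(2D); substitute and cancel common factors

Answer: Gamma_ppp = 36*p/(36*p^2 + 16*q^2 + 1), Gamma_ppq = 0, Gamma_pqq = -24*p/(36*p^2 + 16*q^2 + 1), Gamma_qpp = -24*q/(36*p^2 + 16*q^2 + 1), Gamma_qpq = 0, Gamma_qqq = 16*q/(36*p^2 + 16*q^2 + 1)


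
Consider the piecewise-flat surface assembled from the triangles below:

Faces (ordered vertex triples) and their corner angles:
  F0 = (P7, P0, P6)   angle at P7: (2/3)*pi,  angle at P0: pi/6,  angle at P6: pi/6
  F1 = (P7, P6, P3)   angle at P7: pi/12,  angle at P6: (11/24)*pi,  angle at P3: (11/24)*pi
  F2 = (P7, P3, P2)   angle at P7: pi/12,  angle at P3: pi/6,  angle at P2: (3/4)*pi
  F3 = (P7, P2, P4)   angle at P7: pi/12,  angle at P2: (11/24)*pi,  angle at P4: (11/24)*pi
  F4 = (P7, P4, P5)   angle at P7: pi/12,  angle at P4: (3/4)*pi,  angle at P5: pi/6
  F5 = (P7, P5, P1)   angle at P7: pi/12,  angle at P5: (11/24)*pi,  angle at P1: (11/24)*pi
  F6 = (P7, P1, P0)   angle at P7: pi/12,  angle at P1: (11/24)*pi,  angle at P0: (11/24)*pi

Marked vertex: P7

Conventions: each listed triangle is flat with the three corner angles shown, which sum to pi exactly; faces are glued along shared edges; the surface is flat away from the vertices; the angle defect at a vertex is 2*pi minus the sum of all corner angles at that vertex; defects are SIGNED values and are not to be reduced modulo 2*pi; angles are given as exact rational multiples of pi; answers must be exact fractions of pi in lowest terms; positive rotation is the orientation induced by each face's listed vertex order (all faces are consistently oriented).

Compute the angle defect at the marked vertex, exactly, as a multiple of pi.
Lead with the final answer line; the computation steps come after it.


Answer: defect(P7) = (5/6)*pi

Sum of corner angles at P7: (7/6)*pi
defect = 2*pi - (7/6)*pi


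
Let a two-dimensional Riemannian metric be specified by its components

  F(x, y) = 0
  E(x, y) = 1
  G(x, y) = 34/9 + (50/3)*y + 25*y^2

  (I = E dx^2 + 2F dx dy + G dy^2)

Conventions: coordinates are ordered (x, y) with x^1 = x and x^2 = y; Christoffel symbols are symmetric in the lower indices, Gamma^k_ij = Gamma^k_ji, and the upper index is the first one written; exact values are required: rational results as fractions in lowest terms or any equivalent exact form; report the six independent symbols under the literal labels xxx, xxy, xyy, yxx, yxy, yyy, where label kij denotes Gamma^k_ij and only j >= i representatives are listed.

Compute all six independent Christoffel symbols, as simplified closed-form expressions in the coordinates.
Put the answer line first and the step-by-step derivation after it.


Answer: Gamma_xxx = 0, Gamma_xxy = 0, Gamma_xyy = 0, Gamma_yxx = 0, Gamma_yxy = 0, Gamma_yyy = (225*y + 75)/(225*y^2 + 150*y + 34)

E = 1; F = 0; G = 34/9 + (50/3)*y + 25*y^2
Gamma^k_ij = (1/2) g^{kl} (d_i g_jl + d_j g_il - d_l g_ij), with g^inv = (1/(EG-F^2)) [[G, -F], [-F, E]]
first partials: E_x = 0, E_y = 0, F_x = 0, F_y = 0, G_x = 0, G_y = 50/3 + 50*y
D = EG - F^2 = 34/9 + (50/3)*y + 25*y^2
expanded: Gamma^x_xx = (G E_x - 2F F_x + F E_y)/(2D), Gamma^x_xy = (G E_y - F G_x)/(2D), Gamma^x_yy = (2G F_y - G G_x - F G_y)/(2D), Gamma^y_xx = (2E F_x - E E_y - F E_x)/(2D), Gamma^y_xy = (E G_x - F E_y)/(2D), Gamma^y_yy = (E G_y - 2F F_y + F G_x)/(2D); substitute and cancel common factors


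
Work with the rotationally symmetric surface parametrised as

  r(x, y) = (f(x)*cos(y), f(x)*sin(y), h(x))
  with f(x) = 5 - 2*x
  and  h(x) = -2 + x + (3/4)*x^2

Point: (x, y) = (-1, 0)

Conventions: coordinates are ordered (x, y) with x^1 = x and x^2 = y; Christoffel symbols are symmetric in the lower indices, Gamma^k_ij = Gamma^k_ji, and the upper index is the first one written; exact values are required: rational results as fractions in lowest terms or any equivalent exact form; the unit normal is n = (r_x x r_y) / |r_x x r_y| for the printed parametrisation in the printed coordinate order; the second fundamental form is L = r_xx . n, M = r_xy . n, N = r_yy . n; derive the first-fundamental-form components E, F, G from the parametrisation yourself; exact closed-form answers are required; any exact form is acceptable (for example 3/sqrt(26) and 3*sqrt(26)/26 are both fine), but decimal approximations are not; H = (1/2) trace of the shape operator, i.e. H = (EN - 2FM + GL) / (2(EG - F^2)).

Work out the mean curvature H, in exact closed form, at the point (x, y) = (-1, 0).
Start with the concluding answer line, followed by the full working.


Answer: H = -185*sqrt(17)/4046

f = 7, f' = -2, f'' = 0, h' = -1/2, h'' = 3/2
E = 17/4, F = 0, G = 49; answer radicand W^2 = 17/4
unnormalised second-form numerators: l = -3, m = 0, n = -7/2; L = l/sqrt(17/4), and similarly M = m/sqrt(W^2), N = n/sqrt(W^2)
H = (E*n - 2*F*m + G*l) / (2*(EG - F^2)*sqrt(W^2)); E*n - 2*F*m + G*l = -1295/8, EG - F^2 = 833/4, so H = (-185/476)/sqrt(17/4)


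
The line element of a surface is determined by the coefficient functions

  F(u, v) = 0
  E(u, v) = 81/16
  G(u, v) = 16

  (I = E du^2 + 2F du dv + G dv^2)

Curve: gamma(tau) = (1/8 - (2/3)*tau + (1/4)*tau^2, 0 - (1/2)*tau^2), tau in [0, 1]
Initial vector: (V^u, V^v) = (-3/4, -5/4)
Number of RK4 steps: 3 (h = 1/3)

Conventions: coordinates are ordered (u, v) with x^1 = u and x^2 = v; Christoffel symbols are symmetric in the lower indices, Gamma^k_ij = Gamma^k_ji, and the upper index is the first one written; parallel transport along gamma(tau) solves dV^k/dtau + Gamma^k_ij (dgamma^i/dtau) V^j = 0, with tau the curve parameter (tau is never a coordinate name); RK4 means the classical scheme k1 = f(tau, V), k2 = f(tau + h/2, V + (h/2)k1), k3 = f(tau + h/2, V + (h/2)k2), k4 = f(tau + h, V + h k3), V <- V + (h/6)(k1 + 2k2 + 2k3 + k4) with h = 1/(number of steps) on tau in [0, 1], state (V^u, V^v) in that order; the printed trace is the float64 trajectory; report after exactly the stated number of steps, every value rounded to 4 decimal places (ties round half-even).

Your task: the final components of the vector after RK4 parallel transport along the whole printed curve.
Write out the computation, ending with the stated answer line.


gamma'(tau) = (-2/3 + (1/2)*tau, -tau); f(tau, V)^k = -Gamma^k_ij(gamma(tau)) gamma'^i(tau) V^j; h = 1/3; intermediate values shown to 6 dp
curve data and Christoffel symbols at the stage parameters:
  tau = 0.000000: gamma = (0.125000, 0.000000), gamma' = (-0.666667, 0.000000); Gamma_uuu = 0.000000, Gamma_uuv = 0.000000, Gamma_uvv = 0.000000, Gamma_vuu = 0.000000, Gamma_vuv = 0.000000, Gamma_vvv = 0.000000
  tau = 0.166667: gamma = (0.020833, -0.013889), gamma' = (-0.583333, -0.166667); Gamma_uuu = 0.000000, Gamma_uuv = 0.000000, Gamma_uvv = 0.000000, Gamma_vuu = 0.000000, Gamma_vuv = 0.000000, Gamma_vvv = 0.000000
  tau = 0.333333: gamma = (-0.069444, -0.055556), gamma' = (-0.500000, -0.333333); Gamma_uuu = 0.000000, Gamma_uuv = 0.000000, Gamma_uvv = 0.000000, Gamma_vuu = 0.000000, Gamma_vuv = 0.000000, Gamma_vvv = 0.000000
  tau = 0.500000: gamma = (-0.145833, -0.125000), gamma' = (-0.416667, -0.500000); Gamma_uuu = 0.000000, Gamma_uuv = 0.000000, Gamma_uvv = 0.000000, Gamma_vuu = 0.000000, Gamma_vuv = 0.000000, Gamma_vvv = 0.000000
  tau = 0.666667: gamma = (-0.208333, -0.222222), gamma' = (-0.333333, -0.666667); Gamma_uuu = 0.000000, Gamma_uuv = 0.000000, Gamma_uvv = 0.000000, Gamma_vuu = 0.000000, Gamma_vuv = 0.000000, Gamma_vvv = 0.000000
  tau = 0.833333: gamma = (-0.256944, -0.347222), gamma' = (-0.250000, -0.833333); Gamma_uuu = 0.000000, Gamma_uuv = 0.000000, Gamma_uvv = 0.000000, Gamma_vuu = 0.000000, Gamma_vuv = 0.000000, Gamma_vvv = 0.000000
  tau = 1.000000: gamma = (-0.291667, -0.500000), gamma' = (-0.166667, -1.000000); Gamma_uuu = 0.000000, Gamma_uuv = 0.000000, Gamma_uvv = 0.000000, Gamma_vuu = 0.000000, Gamma_vuv = 0.000000, Gamma_vvv = 0.000000
step 0: V^u = -0.7500, V^v = -1.2500
step 1: k1 = (0.000000, 0.000000), k2 = (0.000000, 0.000000), k3 = (0.000000, 0.000000), k4 = (0.000000, 0.000000); V <- V + (h/6)(k1 + 2k2 + 2k3 + k4): V^u = -0.7500, V^v = -1.2500
step 2: k1 = (0.000000, 0.000000), k2 = (0.000000, 0.000000), k3 = (0.000000, 0.000000), k4 = (0.000000, 0.000000); V <- V + (h/6)(k1 + 2k2 + 2k3 + k4): V^u = -0.7500, V^v = -1.2500
step 3: k1 = (0.000000, 0.000000), k2 = (0.000000, 0.000000), k3 = (0.000000, 0.000000), k4 = (0.000000, 0.000000); V <- V + (h/6)(k1 + 2k2 + 2k3 + k4): V^u = -0.7500, V^v = -1.2500

Answer: V^u = -0.7500, V^v = -1.2500


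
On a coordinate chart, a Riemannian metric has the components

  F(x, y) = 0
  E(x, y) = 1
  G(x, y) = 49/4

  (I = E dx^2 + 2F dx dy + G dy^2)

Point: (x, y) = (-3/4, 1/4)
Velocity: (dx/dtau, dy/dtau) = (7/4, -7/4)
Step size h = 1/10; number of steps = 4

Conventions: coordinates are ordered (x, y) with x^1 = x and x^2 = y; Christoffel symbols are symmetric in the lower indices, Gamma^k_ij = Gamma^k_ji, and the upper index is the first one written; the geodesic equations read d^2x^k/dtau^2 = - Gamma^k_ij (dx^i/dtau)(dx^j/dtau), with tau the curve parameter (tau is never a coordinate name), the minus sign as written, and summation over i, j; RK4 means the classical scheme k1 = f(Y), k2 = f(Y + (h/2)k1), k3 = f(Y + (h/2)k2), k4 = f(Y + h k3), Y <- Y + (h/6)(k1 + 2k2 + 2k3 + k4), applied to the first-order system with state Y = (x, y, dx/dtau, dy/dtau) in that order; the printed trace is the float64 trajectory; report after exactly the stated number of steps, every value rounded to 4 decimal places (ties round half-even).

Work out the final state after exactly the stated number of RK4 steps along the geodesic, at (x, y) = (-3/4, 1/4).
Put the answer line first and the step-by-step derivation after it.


Answer: x = -0.0500, y = -0.4500, dx/dtau = 1.7500, dy/dtau = -1.7500

f(Y) = (dx/dtau, dy/dtau, -Gamma^x_ij Y'^i Y'^j, -Gamma^y_ij Y'^i Y'^j) with the Gammas evaluated at the stage position; h = 0.100000; intermediate values shown to 6 dp
step 0: x = -0.7500, y = 0.2500, dx/dtau = 1.7500, dy/dtau = -1.7500
step 1:
  k1: at (x, y) = (-0.750000, 0.250000), (dx/dtau, dy/dtau) = (1.750000, -1.750000); Gamma_xxx = 0.000000, Gamma_xxy = 0.000000, Gamma_xyy = 0.000000, Gamma_yxx = 0.000000, Gamma_yxy = 0.000000, Gamma_yyy = 0.000000; k1 = (1.750000, -1.750000, 0.000000, 0.000000)
  k2: at (x, y) = (-0.662500, 0.162500), (dx/dtau, dy/dtau) = (1.750000, -1.750000); Gamma_xxx = 0.000000, Gamma_xxy = 0.000000, Gamma_xyy = 0.000000, Gamma_yxx = 0.000000, Gamma_yxy = 0.000000, Gamma_yyy = 0.000000; k2 = (1.750000, -1.750000, 0.000000, 0.000000)
  k3: at (x, y) = (-0.662500, 0.162500), (dx/dtau, dy/dtau) = (1.750000, -1.750000); Gamma_xxx = 0.000000, Gamma_xxy = 0.000000, Gamma_xyy = 0.000000, Gamma_yxx = 0.000000, Gamma_yxy = 0.000000, Gamma_yyy = 0.000000; k3 = (1.750000, -1.750000, 0.000000, 0.000000)
  k4: at (x, y) = (-0.575000, 0.075000), (dx/dtau, dy/dtau) = (1.750000, -1.750000); Gamma_xxx = 0.000000, Gamma_xxy = 0.000000, Gamma_xyy = 0.000000, Gamma_yxx = 0.000000, Gamma_yxy = 0.000000, Gamma_yyy = 0.000000; k4 = (1.750000, -1.750000, 0.000000, 0.000000)
  Y <- Y + (h/6)(k1 + 2k2 + 2k3 + k4): x = -0.5750, y = 0.0750, dx/dtau = 1.7500, dy/dtau = -1.7500
step 2:
  k1: at (x, y) = (-0.575000, 0.075000), (dx/dtau, dy/dtau) = (1.750000, -1.750000); Gamma_xxx = 0.000000, Gamma_xxy = 0.000000, Gamma_xyy = 0.000000, Gamma_yxx = 0.000000, Gamma_yxy = 0.000000, Gamma_yyy = 0.000000; k1 = (1.750000, -1.750000, 0.000000, 0.000000)
  k2: at (x, y) = (-0.487500, -0.012500), (dx/dtau, dy/dtau) = (1.750000, -1.750000); Gamma_xxx = 0.000000, Gamma_xxy = 0.000000, Gamma_xyy = 0.000000, Gamma_yxx = 0.000000, Gamma_yxy = 0.000000, Gamma_yyy = 0.000000; k2 = (1.750000, -1.750000, 0.000000, 0.000000)
  k3: at (x, y) = (-0.487500, -0.012500), (dx/dtau, dy/dtau) = (1.750000, -1.750000); Gamma_xxx = 0.000000, Gamma_xxy = 0.000000, Gamma_xyy = 0.000000, Gamma_yxx = 0.000000, Gamma_yxy = 0.000000, Gamma_yyy = 0.000000; k3 = (1.750000, -1.750000, 0.000000, 0.000000)
  k4: at (x, y) = (-0.400000, -0.100000), (dx/dtau, dy/dtau) = (1.750000, -1.750000); Gamma_xxx = 0.000000, Gamma_xxy = 0.000000, Gamma_xyy = 0.000000, Gamma_yxx = 0.000000, Gamma_yxy = 0.000000, Gamma_yyy = 0.000000; k4 = (1.750000, -1.750000, 0.000000, 0.000000)
  Y <- Y + (h/6)(k1 + 2k2 + 2k3 + k4): x = -0.4000, y = -0.1000, dx/dtau = 1.7500, dy/dtau = -1.7500
step 3:
  k1: at (x, y) = (-0.400000, -0.100000), (dx/dtau, dy/dtau) = (1.750000, -1.750000); Gamma_xxx = 0.000000, Gamma_xxy = 0.000000, Gamma_xyy = 0.000000, Gamma_yxx = 0.000000, Gamma_yxy = 0.000000, Gamma_yyy = 0.000000; k1 = (1.750000, -1.750000, 0.000000, 0.000000)
  k2: at (x, y) = (-0.312500, -0.187500), (dx/dtau, dy/dtau) = (1.750000, -1.750000); Gamma_xxx = 0.000000, Gamma_xxy = 0.000000, Gamma_xyy = 0.000000, Gamma_yxx = 0.000000, Gamma_yxy = 0.000000, Gamma_yyy = 0.000000; k2 = (1.750000, -1.750000, 0.000000, 0.000000)
  k3: at (x, y) = (-0.312500, -0.187500), (dx/dtau, dy/dtau) = (1.750000, -1.750000); Gamma_xxx = 0.000000, Gamma_xxy = 0.000000, Gamma_xyy = 0.000000, Gamma_yxx = 0.000000, Gamma_yxy = 0.000000, Gamma_yyy = 0.000000; k3 = (1.750000, -1.750000, 0.000000, 0.000000)
  k4: at (x, y) = (-0.225000, -0.275000), (dx/dtau, dy/dtau) = (1.750000, -1.750000); Gamma_xxx = 0.000000, Gamma_xxy = 0.000000, Gamma_xyy = 0.000000, Gamma_yxx = 0.000000, Gamma_yxy = 0.000000, Gamma_yyy = 0.000000; k4 = (1.750000, -1.750000, 0.000000, 0.000000)
  Y <- Y + (h/6)(k1 + 2k2 + 2k3 + k4): x = -0.2250, y = -0.2750, dx/dtau = 1.7500, dy/dtau = -1.7500
step 4:
  k1: at (x, y) = (-0.225000, -0.275000), (dx/dtau, dy/dtau) = (1.750000, -1.750000); Gamma_xxx = 0.000000, Gamma_xxy = 0.000000, Gamma_xyy = 0.000000, Gamma_yxx = 0.000000, Gamma_yxy = 0.000000, Gamma_yyy = 0.000000; k1 = (1.750000, -1.750000, 0.000000, 0.000000)
  k2: at (x, y) = (-0.137500, -0.362500), (dx/dtau, dy/dtau) = (1.750000, -1.750000); Gamma_xxx = 0.000000, Gamma_xxy = 0.000000, Gamma_xyy = 0.000000, Gamma_yxx = 0.000000, Gamma_yxy = 0.000000, Gamma_yyy = 0.000000; k2 = (1.750000, -1.750000, 0.000000, 0.000000)
  k3: at (x, y) = (-0.137500, -0.362500), (dx/dtau, dy/dtau) = (1.750000, -1.750000); Gamma_xxx = 0.000000, Gamma_xxy = 0.000000, Gamma_xyy = 0.000000, Gamma_yxx = 0.000000, Gamma_yxy = 0.000000, Gamma_yyy = 0.000000; k3 = (1.750000, -1.750000, 0.000000, 0.000000)
  k4: at (x, y) = (-0.050000, -0.450000), (dx/dtau, dy/dtau) = (1.750000, -1.750000); Gamma_xxx = 0.000000, Gamma_xxy = 0.000000, Gamma_xyy = 0.000000, Gamma_yxx = 0.000000, Gamma_yxy = 0.000000, Gamma_yyy = 0.000000; k4 = (1.750000, -1.750000, 0.000000, 0.000000)
  Y <- Y + (h/6)(k1 + 2k2 + 2k3 + k4): x = -0.0500, y = -0.4500, dx/dtau = 1.7500, dy/dtau = -1.7500


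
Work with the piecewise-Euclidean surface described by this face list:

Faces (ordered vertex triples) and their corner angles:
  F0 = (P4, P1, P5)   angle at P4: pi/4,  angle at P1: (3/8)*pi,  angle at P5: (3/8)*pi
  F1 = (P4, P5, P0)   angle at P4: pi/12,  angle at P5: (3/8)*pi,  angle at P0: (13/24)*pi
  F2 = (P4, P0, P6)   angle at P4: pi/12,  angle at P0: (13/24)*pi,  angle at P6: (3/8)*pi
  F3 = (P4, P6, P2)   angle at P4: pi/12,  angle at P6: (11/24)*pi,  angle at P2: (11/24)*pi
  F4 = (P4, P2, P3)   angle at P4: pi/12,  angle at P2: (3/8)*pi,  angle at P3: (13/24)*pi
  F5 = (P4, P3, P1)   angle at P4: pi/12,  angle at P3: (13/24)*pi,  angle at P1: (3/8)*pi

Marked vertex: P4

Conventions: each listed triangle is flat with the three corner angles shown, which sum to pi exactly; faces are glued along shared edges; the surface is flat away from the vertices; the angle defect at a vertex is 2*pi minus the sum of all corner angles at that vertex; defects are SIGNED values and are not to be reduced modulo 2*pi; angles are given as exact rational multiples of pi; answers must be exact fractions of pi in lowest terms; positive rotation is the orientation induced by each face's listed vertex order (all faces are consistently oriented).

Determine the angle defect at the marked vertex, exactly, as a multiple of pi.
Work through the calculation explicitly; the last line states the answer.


Sum of corner angles at P4: (2/3)*pi
defect = 2*pi - (2/3)*pi

Answer: defect(P4) = (4/3)*pi


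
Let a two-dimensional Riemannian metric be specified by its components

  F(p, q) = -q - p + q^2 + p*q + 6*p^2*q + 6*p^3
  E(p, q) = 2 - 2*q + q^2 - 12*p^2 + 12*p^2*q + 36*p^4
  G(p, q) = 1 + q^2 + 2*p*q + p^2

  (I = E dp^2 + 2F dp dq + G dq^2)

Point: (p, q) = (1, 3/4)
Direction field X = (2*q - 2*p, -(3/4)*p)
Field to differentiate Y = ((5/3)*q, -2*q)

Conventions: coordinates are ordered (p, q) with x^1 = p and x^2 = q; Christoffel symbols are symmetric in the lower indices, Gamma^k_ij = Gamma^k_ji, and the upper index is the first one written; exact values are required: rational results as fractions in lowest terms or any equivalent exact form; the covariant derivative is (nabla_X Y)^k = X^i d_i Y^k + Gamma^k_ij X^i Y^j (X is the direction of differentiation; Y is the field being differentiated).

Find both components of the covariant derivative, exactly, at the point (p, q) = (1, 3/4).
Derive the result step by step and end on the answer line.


E = 545/16, F = 161/16, G = 65/16 at the point
E_p = 138, E_q = 23/2, F_p = 107/4, F_q = 15/2, G_p = 7/2, G_q = 7/2
EG - F^2 = 297/8;  g^inv = (8/297) * [[65/16, -161/16], [-161/16, 545/16]]
first-kind symbols [ij,l] = (1/2)(d_i g_jl + d_j g_il - d_l g_ij): [pp,p] = E_p/2 = 69, [pp,q] = F_p - E_q/2 = 21, [pq,p] = E_q/2 = 23/4, [pq,q] = G_p/2 = 7/4, [qq,p] = F_q - G_p/2 = 23/4, [qq,q] = G_q/2 = 7/4
Gamma^p_ij = (G*[ij,p] - F*[ij,q])/(EG - F^2), Gamma^q_ij = (E*[ij,q] - F*[ij,p])/(EG - F^2)
Gamma_ppp = 184/99, Gamma_ppq = 46/297, Gamma_pqq = 46/297, Gamma_qpp = 56/99, Gamma_qpq = 14/297, Gamma_qqq = 14/297
X = (-1/2, -3/4), Y = (5/4, -3/2) at the point

Answer: (nabla_X Y)^p = -1795/792, (nabla_X Y)^q = 943/792


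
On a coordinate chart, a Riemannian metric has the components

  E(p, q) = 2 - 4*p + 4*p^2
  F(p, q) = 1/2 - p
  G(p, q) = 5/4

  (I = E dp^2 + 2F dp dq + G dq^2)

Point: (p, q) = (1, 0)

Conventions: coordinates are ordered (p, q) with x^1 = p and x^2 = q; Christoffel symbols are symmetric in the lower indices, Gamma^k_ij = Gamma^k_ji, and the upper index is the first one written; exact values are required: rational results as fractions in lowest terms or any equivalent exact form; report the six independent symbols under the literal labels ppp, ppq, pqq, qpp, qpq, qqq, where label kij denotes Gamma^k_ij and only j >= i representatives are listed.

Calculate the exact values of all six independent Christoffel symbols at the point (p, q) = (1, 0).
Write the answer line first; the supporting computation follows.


Answer: Gamma_ppp = 8/9, Gamma_ppq = 0, Gamma_pqq = 0, Gamma_qpp = -4/9, Gamma_qpq = 0, Gamma_qqq = 0

E = 2, F = -1/2, G = 5/4 at the point
E_p = 4, E_q = 0, F_p = -1, F_q = 0, G_p = 0, G_q = 0
EG - F^2 = 9/4;  g^inv = (4/9) * [[5/4, 1/2], [1/2, 2]]
first-kind symbols [ij,l] = (1/2)(d_i g_jl + d_j g_il - d_l g_ij): [pp,p] = E_p/2 = 2, [pp,q] = F_p - E_q/2 = -1, [pq,p] = E_q/2 = 0, [pq,q] = G_p/2 = 0, [qq,p] = F_q - G_p/2 = 0, [qq,q] = G_q/2 = 0
Gamma^p_ij = (G*[ij,p] - F*[ij,q])/(EG - F^2), Gamma^q_ij = (E*[ij,q] - F*[ij,p])/(EG - F^2)


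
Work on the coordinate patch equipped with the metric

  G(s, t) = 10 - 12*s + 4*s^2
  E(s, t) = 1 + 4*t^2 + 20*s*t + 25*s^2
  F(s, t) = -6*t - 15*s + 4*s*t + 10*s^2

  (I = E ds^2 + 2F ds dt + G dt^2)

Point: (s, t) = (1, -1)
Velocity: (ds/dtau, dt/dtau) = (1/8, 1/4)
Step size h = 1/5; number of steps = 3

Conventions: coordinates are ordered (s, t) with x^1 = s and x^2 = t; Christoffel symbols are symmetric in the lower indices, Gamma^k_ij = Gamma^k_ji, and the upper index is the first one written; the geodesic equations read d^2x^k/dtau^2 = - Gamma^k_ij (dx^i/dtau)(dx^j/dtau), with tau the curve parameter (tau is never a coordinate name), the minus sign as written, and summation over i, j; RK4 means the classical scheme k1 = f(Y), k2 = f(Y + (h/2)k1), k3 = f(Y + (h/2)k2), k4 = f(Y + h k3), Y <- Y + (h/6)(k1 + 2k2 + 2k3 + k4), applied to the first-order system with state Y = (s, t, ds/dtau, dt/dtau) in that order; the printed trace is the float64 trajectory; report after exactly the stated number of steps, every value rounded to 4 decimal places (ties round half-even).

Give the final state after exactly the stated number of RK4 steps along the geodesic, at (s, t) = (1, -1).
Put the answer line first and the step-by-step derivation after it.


Answer: s = 1.0663, t = -0.8474, ds/dtau = 0.0981, dt/dtau = 0.2577

f(Y) = (ds/dtau, dt/dtau, -Gamma^s_ij Y'^i Y'^j, -Gamma^t_ij Y'^i Y'^j) with the Gammas evaluated at the stage position; h = 0.200000; intermediate values shown to 6 dp
step 0: s = 1.0000, t = -1.0000, ds/dtau = 0.1250, dt/dtau = 0.2500
step 1:
  k1: at (s, t) = (1.000000, -1.000000), (ds/dtau, dt/dtau) = (0.125000, 0.250000); Gamma_sss = 1.363636, Gamma_sst = 0.545455, Gamma_stt = 0.000000, Gamma_tss = -0.454545, Gamma_tst = -0.181818, Gamma_ttt = 0.000000; k1 = (0.125000, 0.250000, -0.055398, 0.018466)
  k2: at (s, t) = (1.012500, -0.975000), (ds/dtau, dt/dtau) = (0.119460, 0.251847); Gamma_sss = 1.337182, Gamma_sst = 0.534873, Gamma_stt = 0.000000, Gamma_tss = -0.418876, Gamma_tst = -0.167551, Gamma_ttt = 0.000000; k2 = (0.119460, 0.251847, -0.051267, 0.016059)
  k3: at (s, t) = (1.011946, -0.974815), (ds/dtau, dt/dtau) = (0.119873, 0.251606); Gamma_sss = 1.337619, Gamma_sst = 0.535048, Gamma_stt = 0.000000, Gamma_tss = -0.419813, Gamma_tst = -0.167925, Gamma_ttt = 0.000000; k3 = (0.119873, 0.251606, -0.051496, 0.016162)
  k4: at (s, t) = (1.023975, -0.949679), (ds/dtau, dt/dtau) = (0.114701, 0.253232); Gamma_sss = 1.311485, Gamma_sst = 0.524594, Gamma_stt = 0.000000, Gamma_tss = -0.387702, Gamma_tst = -0.155081, Gamma_ttt = 0.000000; k4 = (0.114701, 0.253232, -0.047729, 0.014110)
  Y <- Y + (h/6)(k1 + 2k2 + 2k3 + k4): s = 1.0239, t = -0.9497, ds/dtau = 0.1147, dt/dtau = 0.2532
step 2:
  k1: at (s, t) = (1.023946, -0.949662), (ds/dtau, dt/dtau) = (0.114712, 0.253234); Gamma_sss = 1.311505, Gamma_sst = 0.524602, Gamma_stt = 0.000000, Gamma_tss = -0.387745, Gamma_tst = -0.155098, Gamma_ttt = 0.000000; k1 = (0.114712, 0.253234, -0.047736, 0.014113)
  k2: at (s, t) = (1.035417, -0.924339), (ds/dtau, dt/dtau) = (0.109938, 0.254645); Gamma_sss = 1.285929, Gamma_sst = 0.514372, Gamma_stt = 0.000000, Gamma_tss = -0.358983, Gamma_tst = -0.143593, Gamma_ttt = 0.000000; k2 = (0.109938, 0.254645, -0.044342, 0.012379)
  k3: at (s, t) = (1.034939, -0.924198), (ds/dtau, dt/dtau) = (0.110277, 0.254472); Gamma_sss = 1.286332, Gamma_sst = 0.514533, Gamma_stt = 0.000000, Gamma_tss = -0.359692, Gamma_tst = -0.143877, Gamma_ttt = 0.000000; k3 = (0.110277, 0.254472, -0.044521, 0.012449)
  k4: at (s, t) = (1.046001, -0.898768), (ds/dtau, dt/dtau) = (0.105807, 0.255724); Gamma_sss = 1.261352, Gamma_sst = 0.504541, Gamma_stt = 0.000000, Gamma_tss = -0.333668, Gamma_tst = -0.133467, Gamma_ttt = 0.000000; k4 = (0.105807, 0.255724, -0.041424, 0.010958)
  Y <- Y + (h/6)(k1 + 2k2 + 2k3 + k4): s = 1.0460, t = -0.8988, ds/dtau = 0.1058, dt/dtau = 0.2557
step 3:
  k1: at (s, t) = (1.045977, -0.898756), (ds/dtau, dt/dtau) = (0.105815, 0.255725); Gamma_sss = 1.261370, Gamma_sst = 0.504548, Gamma_stt = 0.000000, Gamma_tss = -0.333699, Gamma_tst = -0.133480, Gamma_ttt = 0.000000; k1 = (0.105815, 0.255725, -0.041429, 0.010960)
  k2: at (s, t) = (1.056559, -0.873183), (ds/dtau, dt/dtau) = (0.101672, 0.256821); Gamma_sss = 1.237129, Gamma_sst = 0.494852, Gamma_stt = 0.000000, Gamma_tss = -0.310253, Gamma_tst = -0.124101, Gamma_ttt = 0.000000; k2 = (0.101672, 0.256821, -0.038631, 0.009688)
  k3: at (s, t) = (1.056145, -0.873074), (ds/dtau, dt/dtau) = (0.101952, 0.256694); Gamma_sss = 1.237488, Gamma_sst = 0.494995, Gamma_stt = 0.000000, Gamma_tss = -0.310796, Gamma_tst = -0.124318, Gamma_ttt = 0.000000; k3 = (0.101952, 0.256694, -0.038771, 0.009737)
  k4: at (s, t) = (1.066368, -0.847417), (ds/dtau, dt/dtau) = (0.098061, 0.257672); Gamma_sss = 1.213957, Gamma_sst = 0.485583, Gamma_stt = 0.000000, Gamma_tss = -0.289475, Gamma_tst = -0.115790, Gamma_ttt = 0.000000; k4 = (0.098061, 0.257672, -0.036212, 0.008635)
  Y <- Y + (h/6)(k1 + 2k2 + 2k3 + k4): s = 1.0663, t = -0.8474, ds/dtau = 0.0981, dt/dtau = 0.2577


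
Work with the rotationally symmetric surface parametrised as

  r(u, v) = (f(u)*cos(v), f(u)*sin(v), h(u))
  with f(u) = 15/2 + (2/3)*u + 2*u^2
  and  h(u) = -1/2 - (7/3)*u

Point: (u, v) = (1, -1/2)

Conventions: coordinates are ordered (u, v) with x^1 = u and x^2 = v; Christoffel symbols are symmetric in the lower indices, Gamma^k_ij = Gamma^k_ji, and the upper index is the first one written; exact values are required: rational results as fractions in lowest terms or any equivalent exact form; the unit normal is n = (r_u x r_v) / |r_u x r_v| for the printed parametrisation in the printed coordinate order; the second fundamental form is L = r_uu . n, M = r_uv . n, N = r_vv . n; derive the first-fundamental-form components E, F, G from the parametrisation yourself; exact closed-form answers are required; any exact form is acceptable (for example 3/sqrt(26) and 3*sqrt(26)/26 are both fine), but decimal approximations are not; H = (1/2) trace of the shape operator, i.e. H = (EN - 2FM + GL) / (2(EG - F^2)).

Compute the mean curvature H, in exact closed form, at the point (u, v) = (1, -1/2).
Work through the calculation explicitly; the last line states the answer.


f = 61/6, f' = 14/3, f'' = 4, h' = -7/3, h'' = 0
E = 245/9, F = 0, G = 3721/36; answer radicand W^2 = 245/9
unnormalised second-form numerators: l = 28/3, m = 0, n = -427/18; L = l/sqrt(245/9), and similarly M = m/sqrt(W^2), N = n/sqrt(W^2)
H = (E*n - 2*F*m + G*l) / (2*(EG - F^2)*sqrt(W^2)); E*n - 2*F*m + G*l = 51667/162, EG - F^2 = 911645/324, so H = (121/2135)/sqrt(245/9)

Answer: H = 363*sqrt(5)/74725


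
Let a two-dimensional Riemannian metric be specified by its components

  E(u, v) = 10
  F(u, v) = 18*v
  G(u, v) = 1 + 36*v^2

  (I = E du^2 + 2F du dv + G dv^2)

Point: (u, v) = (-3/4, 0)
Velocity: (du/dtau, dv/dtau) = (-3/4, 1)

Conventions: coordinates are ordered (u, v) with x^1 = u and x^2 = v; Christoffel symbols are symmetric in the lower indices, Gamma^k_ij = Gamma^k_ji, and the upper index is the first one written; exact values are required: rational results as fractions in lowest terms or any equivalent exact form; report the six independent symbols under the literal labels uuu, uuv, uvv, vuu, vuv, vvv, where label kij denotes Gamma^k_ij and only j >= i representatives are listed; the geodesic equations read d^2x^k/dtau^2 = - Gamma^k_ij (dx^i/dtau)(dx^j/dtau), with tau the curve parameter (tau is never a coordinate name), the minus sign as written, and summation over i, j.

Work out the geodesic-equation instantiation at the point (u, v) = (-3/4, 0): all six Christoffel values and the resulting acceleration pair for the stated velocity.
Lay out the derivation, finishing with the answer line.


E = 10, F = 0, G = 1 at the point
E_u = 0, E_v = 0, F_u = 0, F_v = 18, G_u = 0, G_v = 0
EG - F^2 = 10;  g^inv = (1/10) * [[1, 0], [0, 10]]
first-kind symbols [ij,l] = (1/2)(d_i g_jl + d_j g_il - d_l g_ij): [uu,u] = E_u/2 = 0, [uu,v] = F_u - E_v/2 = 0, [uv,u] = E_v/2 = 0, [uv,v] = G_u/2 = 0, [vv,u] = F_v - G_u/2 = 18, [vv,v] = G_v/2 = 0
Gamma^u_ij = (G*[ij,u] - F*[ij,v])/(EG - F^2), Gamma^v_ij = (E*[ij,v] - F*[ij,u])/(EG - F^2)
Gamma_uuu = 0, Gamma_uuv = 0, Gamma_uvv = 9/5, Gamma_vuu = 0, Gamma_vuv = 0, Gamma_vvv = 0
d^2u/dtau^2 = -(Gamma_uuu*(-3/4)^2 + 2*Gamma_uuv*(-3/4)*(1) + Gamma_uvv*(1)^2) = -9/5
d^2v/dtau^2 = -(Gamma_vuu*(-3/4)^2 + 2*Gamma_vuv*(-3/4)*(1) + Gamma_vvv*(1)^2) = 0

Answer: Gamma_uuu = 0, Gamma_uuv = 0, Gamma_uvv = 9/5, Gamma_vuu = 0, Gamma_vuv = 0, Gamma_vvv = 0; accelerations (d^2u/dtau^2, d^2v/dtau^2) = (-9/5, 0)


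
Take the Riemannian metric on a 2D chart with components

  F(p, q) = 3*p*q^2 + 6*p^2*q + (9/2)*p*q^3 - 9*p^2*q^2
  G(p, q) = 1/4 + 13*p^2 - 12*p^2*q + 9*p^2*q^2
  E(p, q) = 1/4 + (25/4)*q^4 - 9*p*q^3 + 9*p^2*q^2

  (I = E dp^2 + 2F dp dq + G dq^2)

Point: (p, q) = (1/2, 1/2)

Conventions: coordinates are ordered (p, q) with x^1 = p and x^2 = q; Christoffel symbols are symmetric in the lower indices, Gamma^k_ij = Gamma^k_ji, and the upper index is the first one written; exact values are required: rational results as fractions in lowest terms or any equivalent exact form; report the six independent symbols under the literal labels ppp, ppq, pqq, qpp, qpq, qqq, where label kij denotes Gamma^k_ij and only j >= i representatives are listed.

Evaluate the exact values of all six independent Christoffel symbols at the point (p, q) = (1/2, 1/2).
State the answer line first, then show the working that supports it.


Answer: Gamma_ppp = 279/476, Gamma_ppq = -49/34, Gamma_pqq = -677/119, Gamma_qpp = 211/952, Gamma_qpq = 155/68, Gamma_qqq = 411/238

E = 41/64, F = 27/32, G = 41/16 at the point
E_p = 9/8, E_q = 2, F_p = 33/16, F_q = 39/16, G_p = 37/4, G_q = -3/4
EG - F^2 = 119/128;  g^inv = (128/119) * [[41/16, -27/32], [-27/32, 41/64]]
first-kind symbols [ij,l] = (1/2)(d_i g_jl + d_j g_il - d_l g_ij): [pp,p] = E_p/2 = 9/16, [pp,q] = F_p - E_q/2 = 17/16, [pq,p] = E_q/2 = 1, [pq,q] = G_p/2 = 37/8, [qq,p] = F_q - G_p/2 = -35/16, [qq,q] = G_q/2 = -3/8
Gamma^p_ij = (G*[ij,p] - F*[ij,q])/(EG - F^2), Gamma^q_ij = (E*[ij,q] - F*[ij,p])/(EG - F^2)


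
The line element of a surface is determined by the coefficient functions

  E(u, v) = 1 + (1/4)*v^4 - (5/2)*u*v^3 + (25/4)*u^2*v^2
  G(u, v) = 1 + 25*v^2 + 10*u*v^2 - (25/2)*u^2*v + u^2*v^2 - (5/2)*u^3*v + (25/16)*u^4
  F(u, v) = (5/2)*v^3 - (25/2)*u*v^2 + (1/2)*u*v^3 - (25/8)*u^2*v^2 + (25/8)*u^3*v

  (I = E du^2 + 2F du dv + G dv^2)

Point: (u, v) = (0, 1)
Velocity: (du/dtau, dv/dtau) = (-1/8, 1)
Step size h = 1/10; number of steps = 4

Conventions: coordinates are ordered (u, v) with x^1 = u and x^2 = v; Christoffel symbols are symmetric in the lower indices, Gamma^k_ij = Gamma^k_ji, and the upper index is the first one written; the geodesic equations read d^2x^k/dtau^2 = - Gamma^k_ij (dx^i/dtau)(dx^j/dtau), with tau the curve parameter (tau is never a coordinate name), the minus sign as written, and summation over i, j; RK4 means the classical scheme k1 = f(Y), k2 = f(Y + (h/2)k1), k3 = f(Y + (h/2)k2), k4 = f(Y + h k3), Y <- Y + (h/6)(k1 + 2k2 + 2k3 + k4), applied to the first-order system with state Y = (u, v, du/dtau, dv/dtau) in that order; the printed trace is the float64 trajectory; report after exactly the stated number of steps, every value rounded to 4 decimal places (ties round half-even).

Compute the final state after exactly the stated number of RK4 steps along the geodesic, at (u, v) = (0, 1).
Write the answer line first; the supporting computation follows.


Answer: u = -0.0562, v = 1.3477, du/dtau = -0.1540, dv/dtau = 0.7728

f(Y) = (du/dtau, dv/dtau, -Gamma^u_ij Y'^i Y'^j, -Gamma^v_ij Y'^i Y'^j) with the Gammas evaluated at the stage position; h = 0.100000; intermediate values shown to 6 dp
step 0: u = 0.0000, v = 1.0000, du/dtau = -0.1250, dv/dtau = 1.0000
step 1:
  k1: at (u, v) = (0.000000, 1.000000), (du/dtau, dv/dtau) = (-0.125000, 1.000000); Gamma_uuu = -0.047619, Gamma_uuv = 0.019048, Gamma_uvv = 0.095238, Gamma_vuu = -0.476190, Gamma_vuv = 0.190476, Gamma_vvv = 0.952381; k1 = (-0.125000, 1.000000, -0.089732, -0.897321)
  k2: at (u, v) = (-0.006250, 1.050000), (du/dtau, dv/dtau) = (-0.129487, 0.955134); Gamma_uuu = -0.051712, Gamma_uuv = 0.020993, Gamma_uvv = 0.098376, Gamma_vuu = -0.477658, Gamma_vuv = 0.193907, Gamma_vvv = 0.908688; k2 = (-0.129487, 0.955134, -0.083687, -0.773006)
  k3: at (u, v) = (-0.006474, 1.047757), (du/dtau, dv/dtau) = (-0.129184, 0.961350); Gamma_uuu = -0.051656, Gamma_uuv = 0.020982, Gamma_uvv = 0.098476, Gamma_vuu = -0.477618, Gamma_vuv = 0.193999, Gamma_vvv = 0.910516; k3 = (-0.129184, 0.961350, -0.084937, -0.785336)
  k4: at (u, v) = (-0.012918, 1.096135), (du/dtau, dv/dtau) = (-0.133494, 0.921466); Gamma_uuu = -0.055722, Gamma_uuv = 0.022946, Gamma_uvv = 0.101408, Gamma_vuu = -0.478805, Gamma_vuv = 0.197165, Gamma_vvv = 0.871368; k4 = (-0.133494, 0.921466, -0.079467, -0.682840)
  Y <- Y + (h/6)(k1 + 2k2 + 2k3 + k4): u = -0.0129, v = 1.0959, du/dtau = -0.1334, dv/dtau = 0.9217
step 2:
  k1: at (u, v) = (-0.012931, 1.095907), (du/dtau, dv/dtau) = (-0.133441, 0.921719); Gamma_uuu = -0.055714, Gamma_uuv = 0.022943, Gamma_uvv = 0.101414, Gamma_vuu = -0.478802, Gamma_vuv = 0.197170, Gamma_vvv = 0.871540; k1 = (-0.133441, 0.921719, -0.079522, -0.683404)
  k2: at (u, v) = (-0.019603, 1.141993), (du/dtau, dv/dtau) = (-0.137417, 0.887549); Gamma_uuu = -0.059727, Gamma_uuv = 0.024916, Gamma_uvv = 0.104192, Gamma_vuu = -0.479741, Gamma_vuv = 0.200131, Gamma_vvv = 0.836889; k2 = (-0.137417, 0.887549, -0.074871, -0.601377)
  k3: at (u, v) = (-0.019801, 1.140285), (du/dtau, dv/dtau) = (-0.137184, 0.891650); Gamma_uuu = -0.059694, Gamma_uuv = 0.024914, Gamma_uvv = 0.104285, Gamma_vuu = -0.479725, Gamma_vuv = 0.200221, Gamma_vvv = 0.838081; k3 = (-0.137184, 0.891650, -0.075692, -0.608298)
  k4: at (u, v) = (-0.026649, 1.185072), (du/dtau, dv/dtau) = (-0.141010, 0.860889); Gamma_uuu = -0.063691, Gamma_uuv = 0.026909, Gamma_uvv = 0.106916, Gamma_vuu = -0.480476, Gamma_vuv = 0.202995, Gamma_vvv = 0.806559; k4 = (-0.141010, 0.860889, -0.071439, -0.538927)
  Y <- Y + (h/6)(k1 + 2k2 + 2k3 + k4): u = -0.0267, v = 1.1849, du/dtau = -0.1410, dv/dtau = 0.8610
step 3:
  k1: at (u, v) = (-0.026658, 1.184924), (du/dtau, dv/dtau) = (-0.140976, 0.861025); Gamma_uuu = -0.063686, Gamma_uuv = 0.026907, Gamma_uvv = 0.106921, Gamma_vuu = -0.480475, Gamma_vuv = 0.203000, Gamma_vvv = 0.806656; k1 = (-0.140976, 0.861025, -0.071469, -0.539195)
  k2: at (u, v) = (-0.033707, 1.227975), (du/dtau, dv/dtau) = (-0.144549, 0.834065); Gamma_uuu = -0.067652, Gamma_uuv = 0.028918, Gamma_uvv = 0.109441, Gamma_vuu = -0.481056, Gamma_vuv = 0.205627, Gamma_vvv = 0.778213; k2 = (-0.144549, 0.834065, -0.067748, -0.481741)
  k3: at (u, v) = (-0.033886, 1.226627), (du/dtau, dv/dtau) = (-0.144363, 0.836937); Gamma_uuu = -0.067632, Gamma_uuv = 0.028921, Gamma_uvv = 0.109525, Gamma_vuu = -0.481052, Gamma_vuv = 0.205710, Gamma_vvv = 0.779033; k3 = (-0.144363, 0.836937, -0.068320, -0.485951)
  k4: at (u, v) = (-0.041094, 1.268618), (du/dtau, dv/dtau) = (-0.147808, 0.812429); Gamma_uuu = -0.071589, Gamma_uuv = 0.030955, Gamma_uvv = 0.111934, Gamma_vuu = -0.481494, Gamma_vuv = 0.208195, Gamma_vvv = 0.752846; k4 = (-0.147808, 0.812429, -0.064883, -0.436389)
  Y <- Y + (h/6)(k1 + 2k2 + 2k3 + k4): u = -0.0411, v = 1.2685, du/dtau = -0.1478, dv/dtau = 0.8125
step 4:
  k1: at (u, v) = (-0.041102, 1.268515), (du/dtau, dv/dtau) = (-0.147784, 0.812508); Gamma_uuu = -0.071586, Gamma_uuv = 0.030954, Gamma_uvv = 0.111937, Gamma_vuu = -0.481494, Gamma_vuv = 0.208199, Gamma_vvv = 0.752906; k1 = (-0.147784, 0.812508, -0.064901, -0.436531)
  k2: at (u, v) = (-0.048491, 1.309140), (du/dtau, dv/dtau) = (-0.151029, 0.790682); Gamma_uuu = -0.075524, Gamma_uuv = 0.033007, Gamma_uvv = 0.114260, Gamma_vuu = -0.481810, Gamma_vuv = 0.210571, Gamma_vvv = 0.728933; k2 = (-0.151029, 0.790682, -0.061827, -0.394432)
  k3: at (u, v) = (-0.048653, 1.308049), (du/dtau, dv/dtau) = (-0.150875, 0.792787); Gamma_uuu = -0.075513, Gamma_uuv = 0.033014, Gamma_uvv = 0.114336, Gamma_vuu = -0.481812, Gamma_vuv = 0.210646, Gamma_vvv = 0.729520; k3 = (-0.150875, 0.792787, -0.062245, -0.397152)
  k4: at (u, v) = (-0.056189, 1.347794), (du/dtau, dv/dtau) = (-0.154008, 0.772793); Gamma_uuu = -0.079448, Gamma_uuv = 0.035091, Gamma_uvv = 0.116568, Gamma_vuu = -0.482018, Gamma_vuv = 0.212902, Gamma_vvv = 0.707232; k4 = (-0.154008, 0.772793, -0.059378, -0.360255)
  Y <- Y + (h/6)(k1 + 2k2 + 2k3 + k4): u = -0.0562, v = 1.3477, du/dtau = -0.1540, dv/dtau = 0.7728
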